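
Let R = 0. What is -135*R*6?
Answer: 0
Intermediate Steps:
-135*R*6 = -135*0*6 = -27*0*6 = 0*6 = 0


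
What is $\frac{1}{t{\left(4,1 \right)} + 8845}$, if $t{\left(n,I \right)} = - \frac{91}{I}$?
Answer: $\frac{1}{8754} \approx 0.00011423$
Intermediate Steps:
$\frac{1}{t{\left(4,1 \right)} + 8845} = \frac{1}{- \frac{91}{1} + 8845} = \frac{1}{\left(-91\right) 1 + 8845} = \frac{1}{-91 + 8845} = \frac{1}{8754}$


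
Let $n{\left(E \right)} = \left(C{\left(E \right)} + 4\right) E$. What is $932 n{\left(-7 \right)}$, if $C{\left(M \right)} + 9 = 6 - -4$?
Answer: $-32620$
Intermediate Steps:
$C{\left(M \right)} = 1$ ($C{\left(M \right)} = -9 + \left(6 - -4\right) = -9 + \left(6 + 4\right) = -9 + 10 = 1$)
$n{\left(E \right)} = 5 E$ ($n{\left(E \right)} = \left(1 + 4\right) E = 5 E$)
$932 n{\left(-7 \right)} = 932 \cdot 5 \left(-7\right) = 932 \left(-35\right) = -32620$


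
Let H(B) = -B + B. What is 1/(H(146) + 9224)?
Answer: 1/9224 ≈ 0.00010841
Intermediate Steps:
H(B) = 0
1/(H(146) + 9224) = 1/(0 + 9224) = 1/9224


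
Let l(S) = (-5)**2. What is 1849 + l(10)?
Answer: 1874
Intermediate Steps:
l(S) = 25
1849 + l(10) = 1849 + 25 = 1874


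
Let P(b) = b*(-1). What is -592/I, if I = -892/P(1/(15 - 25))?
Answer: 74/1115 ≈ 0.066368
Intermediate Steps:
P(b) = -b
I = -8920 (I = -892/((-1/(15 - 25))) = -892/((-1/(-10))) = -892/((-1*(-⅒))) = -892/⅒ = -892*10 = -8920)
-592/I = -592/(-8920) = -592*(-1/8920) = 74/1115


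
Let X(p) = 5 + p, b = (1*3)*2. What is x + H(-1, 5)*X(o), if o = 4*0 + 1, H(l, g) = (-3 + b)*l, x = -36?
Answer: -54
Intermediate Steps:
b = 6 (b = 3*2 = 6)
H(l, g) = 3*l (H(l, g) = (-3 + 6)*l = 3*l)
o = 1 (o = 0 + 1 = 1)
x + H(-1, 5)*X(o) = -36 + (3*(-1))*(5 + 1) = -36 - 3*6 = -36 - 18 = -54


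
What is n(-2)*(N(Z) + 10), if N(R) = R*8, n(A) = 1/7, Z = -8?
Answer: -54/7 ≈ -7.7143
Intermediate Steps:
n(A) = ⅐
N(R) = 8*R
n(-2)*(N(Z) + 10) = (8*(-8) + 10)/7 = (-64 + 10)/7 = (⅐)*(-54) = -54/7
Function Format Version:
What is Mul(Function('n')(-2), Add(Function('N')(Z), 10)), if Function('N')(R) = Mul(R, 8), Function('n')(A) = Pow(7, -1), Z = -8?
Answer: Rational(-54, 7) ≈ -7.7143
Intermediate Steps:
Function('n')(A) = Rational(1, 7)
Function('N')(R) = Mul(8, R)
Mul(Function('n')(-2), Add(Function('N')(Z), 10)) = Mul(Rational(1, 7), Add(Mul(8, -8), 10)) = Mul(Rational(1, 7), Add(-64, 10)) = Mul(Rational(1, 7), -54) = Rational(-54, 7)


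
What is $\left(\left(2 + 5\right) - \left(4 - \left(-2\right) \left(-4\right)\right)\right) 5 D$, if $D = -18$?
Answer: $-990$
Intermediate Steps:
$\left(\left(2 + 5\right) - \left(4 - \left(-2\right) \left(-4\right)\right)\right) 5 D = \left(\left(2 + 5\right) - \left(4 - \left(-2\right) \left(-4\right)\right)\right) 5 \left(-18\right) = \left(7 - \left(4 - 8\right)\right) 5 \left(-18\right) = \left(7 - -4\right) 5 \left(-18\right) = \left(7 + 4\right) 5 \left(-18\right) = 11 \cdot 5 \left(-18\right) = 55 \left(-18\right) = -990$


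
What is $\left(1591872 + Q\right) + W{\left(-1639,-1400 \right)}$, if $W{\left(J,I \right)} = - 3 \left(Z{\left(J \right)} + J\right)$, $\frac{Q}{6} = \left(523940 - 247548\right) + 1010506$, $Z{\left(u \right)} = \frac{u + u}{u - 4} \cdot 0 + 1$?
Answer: $9318174$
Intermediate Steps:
$Z{\left(u \right)} = 1$ ($Z{\left(u \right)} = \frac{2 u}{-4 + u} 0 + 1 = 0 + 1 = 1$)
$Q = 7721388$ ($Q = 6 \left(\left(523940 - 247548\right) + 1010506\right) = 6 \left(276392 + 1010506\right) = 6 \cdot 1286898 = 7721388$)
$W{\left(J,I \right)} = -3 - 3 J$ ($W{\left(J,I \right)} = - 3 \left(1 + J\right) = -3 - 3 J$)
$\left(1591872 + Q\right) + W{\left(-1639,-1400 \right)} = \left(1591872 + 7721388\right) - -4914 = 9313260 + \left(-3 + 4917\right) = 9313260 + 4914 = 9318174$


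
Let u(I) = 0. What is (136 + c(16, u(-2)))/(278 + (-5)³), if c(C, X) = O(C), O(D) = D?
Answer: 152/153 ≈ 0.99346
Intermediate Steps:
c(C, X) = C
(136 + c(16, u(-2)))/(278 + (-5)³) = (136 + 16)/(278 + (-5)³) = 152/(278 - 125) = 152/153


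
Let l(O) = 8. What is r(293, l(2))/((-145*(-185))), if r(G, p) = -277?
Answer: -277/26825 ≈ -0.010326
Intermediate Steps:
r(293, l(2))/((-145*(-185))) = -277/((-145*(-185))) = -277/26825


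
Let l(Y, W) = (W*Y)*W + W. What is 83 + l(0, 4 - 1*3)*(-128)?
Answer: -45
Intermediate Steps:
l(Y, W) = W + Y*W**2 (l(Y, W) = Y*W**2 + W = W + Y*W**2)
83 + l(0, 4 - 1*3)*(-128) = 83 + ((4 - 1*3)*(1 + (4 - 1*3)*0))*(-128) = 83 + ((4 - 3)*(1 + (4 - 3)*0))*(-128) = 83 + (1*(1 + 1*0))*(-128) = 83 + (1*(1 + 0))*(-128) = 83 + (1*1)*(-128) = 83 + 1*(-128) = 83 - 128 = -45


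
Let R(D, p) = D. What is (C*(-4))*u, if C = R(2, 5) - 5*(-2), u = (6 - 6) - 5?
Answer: 240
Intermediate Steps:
u = -5 (u = 0 - 5 = -5)
C = 12 (C = 2 - 5*(-2) = 2 + 10 = 12)
(C*(-4))*u = (12*(-4))*(-5) = -48*(-5) = 240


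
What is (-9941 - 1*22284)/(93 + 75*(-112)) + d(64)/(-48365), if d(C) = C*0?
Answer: 32225/8307 ≈ 3.8793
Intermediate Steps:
d(C) = 0
(-9941 - 1*22284)/(93 + 75*(-112)) + d(64)/(-48365) = (-9941 - 1*22284)/(93 + 75*(-112)) + 0/(-48365) = (-9941 - 22284)/(93 - 8400) + 0*(-1/48365) = -32225/(-8307) + 0 = -32225*(-1/8307) + 0 = 32225/8307 + 0 = 32225/8307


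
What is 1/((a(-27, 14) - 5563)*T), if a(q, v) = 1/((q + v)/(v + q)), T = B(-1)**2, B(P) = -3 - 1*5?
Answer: -1/355968 ≈ -2.8092e-6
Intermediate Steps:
B(P) = -8 (B(P) = -3 - 5 = -8)
T = 64 (T = (-8)**2 = 64)
a(q, v) = 1 (a(q, v) = 1/((q + v)/(q + v)) = 1/1 = 1)
1/((a(-27, 14) - 5563)*T) = 1/((1 - 5563)*64) = (1/64)/(-5562) = -1/5562*1/64 = -1/355968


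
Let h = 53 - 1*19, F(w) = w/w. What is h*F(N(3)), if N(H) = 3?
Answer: 34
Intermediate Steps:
F(w) = 1
h = 34 (h = 53 - 19 = 34)
h*F(N(3)) = 34*1 = 34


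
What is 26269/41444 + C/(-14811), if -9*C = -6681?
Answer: 1074914689/1841481252 ≈ 0.58372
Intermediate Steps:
C = 2227/3 (C = -⅑*(-6681) = 2227/3 ≈ 742.33)
26269/41444 + C/(-14811) = 26269/41444 + (2227/3)/(-14811) = 26269*(1/41444) + (2227/3)*(-1/14811) = 26269/41444 - 2227/44433 = 1074914689/1841481252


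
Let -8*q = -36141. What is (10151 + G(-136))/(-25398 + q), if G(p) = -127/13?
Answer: -1054688/2171559 ≈ -0.48568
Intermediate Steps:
q = 36141/8 (q = -⅛*(-36141) = 36141/8 ≈ 4517.6)
G(p) = -127/13 (G(p) = -127*1/13 = -127/13)
(10151 + G(-136))/(-25398 + q) = (10151 - 127/13)/(-25398 + 36141/8) = 131836/(13*(-167043/8)) = (131836/13)*(-8/167043) = -1054688/2171559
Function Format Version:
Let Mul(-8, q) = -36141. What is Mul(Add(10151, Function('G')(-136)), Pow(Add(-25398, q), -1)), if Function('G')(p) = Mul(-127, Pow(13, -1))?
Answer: Rational(-1054688, 2171559) ≈ -0.48568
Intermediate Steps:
q = Rational(36141, 8) (q = Mul(Rational(-1, 8), -36141) = Rational(36141, 8) ≈ 4517.6)
Function('G')(p) = Rational(-127, 13) (Function('G')(p) = Mul(-127, Rational(1, 13)) = Rational(-127, 13))
Mul(Add(10151, Function('G')(-136)), Pow(Add(-25398, q), -1)) = Mul(Add(10151, Rational(-127, 13)), Pow(Add(-25398, Rational(36141, 8)), -1)) = Mul(Rational(131836, 13), Pow(Rational(-167043, 8), -1)) = Mul(Rational(131836, 13), Rational(-8, 167043)) = Rational(-1054688, 2171559)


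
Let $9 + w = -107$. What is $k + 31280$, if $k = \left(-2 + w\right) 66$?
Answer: $23492$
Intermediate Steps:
$w = -116$ ($w = -9 - 107 = -116$)
$k = -7788$ ($k = \left(-2 - 116\right) 66 = \left(-118\right) 66 = -7788$)
$k + 31280 = -7788 + 31280 = 23492$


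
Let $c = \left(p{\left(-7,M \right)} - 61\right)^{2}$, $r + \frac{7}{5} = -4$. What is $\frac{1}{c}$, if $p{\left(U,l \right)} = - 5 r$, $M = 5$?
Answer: $\frac{1}{1156} \approx 0.00086505$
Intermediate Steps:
$r = - \frac{27}{5}$ ($r = - \frac{7}{5} - 4 = - \frac{27}{5} \approx -5.4$)
$p{\left(U,l \right)} = 27$ ($p{\left(U,l \right)} = \left(-5\right) \left(- \frac{27}{5}\right) = 27$)
$c = 1156$ ($c = \left(27 - 61\right)^{2} = \left(-34\right)^{2} = 1156$)
$\frac{1}{c} = \frac{1}{1156}$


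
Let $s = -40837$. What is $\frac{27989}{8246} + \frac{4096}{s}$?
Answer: $\frac{1109211177}{336741902} \approx 3.2939$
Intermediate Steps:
$\frac{27989}{8246} + \frac{4096}{s} = \frac{27989}{8246} + \frac{4096}{-40837} = 27989 \cdot \frac{1}{8246} + 4096 \left(- \frac{1}{40837}\right) = \frac{27989}{8246} - \frac{4096}{40837} = \frac{1109211177}{336741902}$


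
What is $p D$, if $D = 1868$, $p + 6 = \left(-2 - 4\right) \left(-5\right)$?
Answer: $44832$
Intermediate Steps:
$p = 24$ ($p = -6 + \left(-2 - 4\right) \left(-5\right) = -6 - -30 = -6 + 30 = 24$)
$p D = 24 \cdot 1868 = 44832$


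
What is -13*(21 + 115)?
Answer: -1768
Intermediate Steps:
-13*(21 + 115) = -13*136 = -1768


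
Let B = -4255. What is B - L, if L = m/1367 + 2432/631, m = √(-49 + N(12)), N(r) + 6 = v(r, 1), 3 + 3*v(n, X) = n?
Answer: -2687337/631 - 2*I*√13/1367 ≈ -4258.9 - 0.0052751*I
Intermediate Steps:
v(n, X) = -1 + n/3
N(r) = -7 + r/3 (N(r) = -6 + (-1 + r/3) = -7 + r/3)
m = 2*I*√13 (m = √(-49 + (-7 + (⅓)*12)) = √(-49 + (-7 + 4)) = √(-49 - 3) = √(-52) = 2*I*√13 ≈ 7.2111*I)
L = 2432/631 + 2*I*√13/1367 (L = (2*I*√13)/1367 + 2432/631 = (2*I*√13)*(1/1367) + 2432*(1/631) = 2*I*√13/1367 + 2432/631 = 2432/631 + 2*I*√13/1367 ≈ 3.8542 + 0.0052751*I)
B - L = -4255 - (2432/631 + 2*I*√13/1367) = -4255 + (-2432/631 - 2*I*√13/1367) = -2687337/631 - 2*I*√13/1367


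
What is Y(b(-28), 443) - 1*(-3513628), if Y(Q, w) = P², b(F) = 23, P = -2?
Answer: 3513632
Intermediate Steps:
Y(Q, w) = 4 (Y(Q, w) = (-2)² = 4)
Y(b(-28), 443) - 1*(-3513628) = 4 - 1*(-3513628) = 4 + 3513628 = 3513632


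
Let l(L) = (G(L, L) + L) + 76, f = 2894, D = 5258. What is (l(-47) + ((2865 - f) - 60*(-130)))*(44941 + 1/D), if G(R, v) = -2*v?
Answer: 932675227713/2629 ≈ 3.5476e+8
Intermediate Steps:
l(L) = 76 - L (l(L) = (-2*L + L) + 76 = -L + 76 = 76 - L)
(l(-47) + ((2865 - f) - 60*(-130)))*(44941 + 1/D) = ((76 - 1*(-47)) + ((2865 - 1*2894) - 60*(-130)))*(44941 + 1/5258) = ((76 + 47) + ((2865 - 2894) + 7800))*(44941 + 1/5258) = (123 + (-29 + 7800))*(236299779/5258) = (123 + 7771)*(236299779/5258) = 7894*(236299779/5258) = 932675227713/2629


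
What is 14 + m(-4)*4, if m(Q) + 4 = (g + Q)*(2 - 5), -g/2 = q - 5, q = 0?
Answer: -74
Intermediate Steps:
g = 10 (g = -2*(0 - 5) = -2*(-5) = 10)
m(Q) = -34 - 3*Q (m(Q) = -4 + (10 + Q)*(2 - 5) = -4 + (10 + Q)*(-3) = -4 + (-30 - 3*Q) = -34 - 3*Q)
14 + m(-4)*4 = 14 + (-34 - 3*(-4))*4 = 14 + (-34 + 12)*4 = 14 - 22*4 = 14 - 88 = -74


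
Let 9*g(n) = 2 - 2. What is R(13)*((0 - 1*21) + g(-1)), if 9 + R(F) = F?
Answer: -84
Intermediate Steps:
g(n) = 0 (g(n) = (2 - 2)/9 = (⅑)*0 = 0)
R(F) = -9 + F
R(13)*((0 - 1*21) + g(-1)) = (-9 + 13)*((0 - 1*21) + 0) = 4*((0 - 21) + 0) = 4*(-21 + 0) = 4*(-21) = -84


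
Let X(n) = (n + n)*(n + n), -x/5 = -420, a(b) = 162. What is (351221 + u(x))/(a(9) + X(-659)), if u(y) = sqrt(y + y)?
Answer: 351221/1737286 + 5*sqrt(42)/868643 ≈ 0.20220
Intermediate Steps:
x = 2100 (x = -5*(-420) = 2100)
X(n) = 4*n**2 (X(n) = (2*n)*(2*n) = 4*n**2)
u(y) = sqrt(2)*sqrt(y) (u(y) = sqrt(2*y) = sqrt(2)*sqrt(y))
(351221 + u(x))/(a(9) + X(-659)) = (351221 + sqrt(2)*sqrt(2100))/(162 + 4*(-659)**2) = (351221 + sqrt(2)*(10*sqrt(21)))/(162 + 4*434281) = (351221 + 10*sqrt(42))/(162 + 1737124) = (351221 + 10*sqrt(42))/1737286 = (351221 + 10*sqrt(42))*(1/1737286) = 351221/1737286 + 5*sqrt(42)/868643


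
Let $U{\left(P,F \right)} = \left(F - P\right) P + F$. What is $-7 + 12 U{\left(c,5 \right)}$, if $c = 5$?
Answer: $53$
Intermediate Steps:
$U{\left(P,F \right)} = F + P \left(F - P\right)$ ($U{\left(P,F \right)} = P \left(F - P\right) + F = F + P \left(F - P\right)$)
$-7 + 12 U{\left(c,5 \right)} = -7 + 12 \left(5 - 5^{2} + 5 \cdot 5\right) = -7 + 12 \left(5 - 25 + 25\right) = -7 + 12 \cdot 5 = -7 + 60 = 53$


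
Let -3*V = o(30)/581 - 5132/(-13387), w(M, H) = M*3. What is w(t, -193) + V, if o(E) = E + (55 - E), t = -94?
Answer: -6583776539/23333541 ≈ -282.16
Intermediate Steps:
w(M, H) = 3*M
o(E) = 55
V = -3717977/23333541 (V = -(55/581 - 5132/(-13387))/3 = -(55*(1/581) - 5132*(-1/13387))/3 = -(55/581 + 5132/13387)/3 = -1/3*3717977/7777847 = -3717977/23333541 ≈ -0.15934)
w(t, -193) + V = 3*(-94) - 3717977/23333541 = -282 - 3717977/23333541 = -6583776539/23333541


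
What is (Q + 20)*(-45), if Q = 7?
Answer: -1215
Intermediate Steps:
(Q + 20)*(-45) = (7 + 20)*(-45) = 27*(-45) = -1215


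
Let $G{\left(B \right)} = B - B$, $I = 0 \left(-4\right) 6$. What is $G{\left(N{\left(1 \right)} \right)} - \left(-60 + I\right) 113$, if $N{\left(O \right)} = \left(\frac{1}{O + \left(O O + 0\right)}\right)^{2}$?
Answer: $6780$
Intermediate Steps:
$N{\left(O \right)} = \frac{1}{\left(O + O^{2}\right)^{2}}$ ($N{\left(O \right)} = \left(\frac{1}{O + \left(O^{2} + 0\right)}\right)^{2} = \left(\frac{1}{O + O^{2}}\right)^{2} = \frac{1}{\left(O + O^{2}\right)^{2}}$)
$I = 0$ ($I = 0 \cdot 6 = 0$)
$G{\left(B \right)} = 0$
$G{\left(N{\left(1 \right)} \right)} - \left(-60 + I\right) 113 = 0 - \left(-60 + 0\right) 113 = 0 - \left(-60\right) 113 = 0 - -6780 = 0 + 6780 = 6780$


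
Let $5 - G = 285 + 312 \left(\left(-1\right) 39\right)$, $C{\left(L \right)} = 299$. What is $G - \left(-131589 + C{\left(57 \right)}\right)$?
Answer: $143178$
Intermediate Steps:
$G = 11888$ ($G = 5 - \left(285 + 312 \left(\left(-1\right) 39\right)\right) = 5 - \left(285 + 312 \left(-39\right)\right) = 5 - \left(285 - 12168\right) = 5 - -11883 = 5 + 11883 = 11888$)
$G - \left(-131589 + C{\left(57 \right)}\right) = 11888 + \left(131589 - 299\right) = 11888 + 131290 = 143178$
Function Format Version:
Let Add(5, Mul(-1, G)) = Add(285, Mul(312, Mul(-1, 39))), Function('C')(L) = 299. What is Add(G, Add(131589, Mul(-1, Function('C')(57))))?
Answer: 143178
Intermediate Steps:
G = 11888 (G = Add(5, Mul(-1, Add(285, Mul(312, Mul(-1, 39))))) = Add(5, Mul(-1, Add(285, Mul(312, -39)))) = Add(5, Mul(-1, Add(285, -12168))) = Add(5, Mul(-1, -11883)) = Add(5, 11883) = 11888)
Add(G, Add(131589, Mul(-1, Function('C')(57)))) = Add(11888, Add(131589, Mul(-1, 299))) = Add(11888, Add(131589, -299)) = Add(11888, 131290) = 143178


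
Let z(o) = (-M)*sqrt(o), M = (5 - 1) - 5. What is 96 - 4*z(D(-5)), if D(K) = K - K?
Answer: 96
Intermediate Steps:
D(K) = 0
M = -1 (M = 4 - 5 = -1)
z(o) = sqrt(o) (z(o) = (-1*(-1))*sqrt(o) = 1*sqrt(o) = sqrt(o))
96 - 4*z(D(-5)) = 96 - 4*sqrt(0) = 96 - 4*0 = 96 + 0 = 96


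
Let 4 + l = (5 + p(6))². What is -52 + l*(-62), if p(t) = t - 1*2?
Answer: -4826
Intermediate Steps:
p(t) = -2 + t (p(t) = t - 2 = -2 + t)
l = 77 (l = -4 + (5 + (-2 + 6))² = -4 + (5 + 4)² = -4 + 9² = -4 + 81 = 77)
-52 + l*(-62) = -52 + 77*(-62) = -52 - 4774 = -4826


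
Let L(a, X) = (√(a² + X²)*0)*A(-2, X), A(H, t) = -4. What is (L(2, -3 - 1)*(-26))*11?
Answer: 0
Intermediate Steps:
L(a, X) = 0 (L(a, X) = (√(a² + X²)*0)*(-4) = (√(X² + a²)*0)*(-4) = 0*(-4) = 0)
(L(2, -3 - 1)*(-26))*11 = (0*(-26))*11 = 0*11 = 0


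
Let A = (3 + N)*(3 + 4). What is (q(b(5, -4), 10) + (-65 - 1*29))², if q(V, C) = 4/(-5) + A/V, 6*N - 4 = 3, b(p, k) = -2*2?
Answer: 150087001/14400 ≈ 10423.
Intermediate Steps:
b(p, k) = -4
N = 7/6 (N = ⅔ + (⅙)*3 = ⅔ + ½ = 7/6 ≈ 1.1667)
A = 175/6 (A = (3 + 7/6)*(3 + 4) = (25/6)*7 = 175/6 ≈ 29.167)
q(V, C) = -⅘ + 175/(6*V) (q(V, C) = 4/(-5) + 175/(6*V) = 4*(-⅕) + 175/(6*V) = -⅘ + 175/(6*V))
(q(b(5, -4), 10) + (-65 - 1*29))² = ((1/30)*(875 - 24*(-4))/(-4) + (-65 - 1*29))² = ((1/30)*(-¼)*(875 + 96) + (-65 - 29))² = ((1/30)*(-¼)*971 - 94)² = (-971/120 - 94)² = (-12251/120)² = 150087001/14400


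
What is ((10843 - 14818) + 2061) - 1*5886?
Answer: -7800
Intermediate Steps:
((10843 - 14818) + 2061) - 1*5886 = (-3975 + 2061) - 5886 = -1914 - 5886 = -7800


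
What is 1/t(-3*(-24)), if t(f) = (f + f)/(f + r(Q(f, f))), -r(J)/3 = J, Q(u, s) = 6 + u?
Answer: -9/8 ≈ -1.1250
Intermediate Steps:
r(J) = -3*J
t(f) = 2*f/(-18 - 2*f) (t(f) = (f + f)/(f - 3*(6 + f)) = (2*f)/(f + (-18 - 3*f)) = (2*f)/(-18 - 2*f) = 2*f/(-18 - 2*f))
1/t(-3*(-24)) = 1/((-3*(-24))/(-9 - (-3)*(-24))) = 1/(72/(-9 - 1*72)) = 1/(72/(-9 - 72)) = 1/(72/(-81)) = 1/(72*(-1/81)) = 1/(-8/9) = -9/8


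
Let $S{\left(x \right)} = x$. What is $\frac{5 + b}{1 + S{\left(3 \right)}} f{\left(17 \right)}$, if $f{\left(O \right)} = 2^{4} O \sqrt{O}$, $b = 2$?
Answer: $476 \sqrt{17} \approx 1962.6$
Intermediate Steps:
$f{\left(O \right)} = 16 O^{\frac{3}{2}}$ ($f{\left(O \right)} = 16 O \sqrt{O} = 16 O^{\frac{3}{2}}$)
$\frac{5 + b}{1 + S{\left(3 \right)}} f{\left(17 \right)} = \frac{5 + 2}{1 + 3} \cdot 16 \cdot 17^{\frac{3}{2}} = \frac{7}{4} \cdot 16 \cdot 17 \sqrt{17} = 7 \cdot \frac{1}{4} \cdot 272 \sqrt{17} = \frac{7 \cdot 272 \sqrt{17}}{4} = 476 \sqrt{17}$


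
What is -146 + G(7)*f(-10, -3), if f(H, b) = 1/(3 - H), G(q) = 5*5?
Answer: -1873/13 ≈ -144.08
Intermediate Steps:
G(q) = 25
-146 + G(7)*f(-10, -3) = -146 + 25*(-1/(-3 - 10)) = -146 + 25*(-1/(-13)) = -146 + 25*(-1*(-1/13)) = -146 + 25*(1/13) = -146 + 25/13 = -1873/13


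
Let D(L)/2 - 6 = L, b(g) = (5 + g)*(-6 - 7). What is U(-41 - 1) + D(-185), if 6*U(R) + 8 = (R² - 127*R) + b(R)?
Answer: 5423/6 ≈ 903.83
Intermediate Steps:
b(g) = -65 - 13*g (b(g) = (5 + g)*(-13) = -65 - 13*g)
U(R) = -73/6 - 70*R/3 + R²/6 (U(R) = -4/3 + ((R² - 127*R) + (-65 - 13*R))/6 = -4/3 + (-65 + R² - 140*R)/6 = -4/3 + (-65/6 - 70*R/3 + R²/6) = -73/6 - 70*R/3 + R²/6)
D(L) = 12 + 2*L
U(-41 - 1) + D(-185) = (-73/6 - 70*(-41 - 1)/3 + (-41 - 1)²/6) + (12 + 2*(-185)) = (-73/6 - 70/3*(-42) + (⅙)*(-42)²) + (12 - 370) = (-73/6 + 980 + (⅙)*1764) - 358 = (-73/6 + 980 + 294) - 358 = 7571/6 - 358 = 5423/6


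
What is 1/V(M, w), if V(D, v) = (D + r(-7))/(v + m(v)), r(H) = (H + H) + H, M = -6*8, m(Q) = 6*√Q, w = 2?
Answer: -2/69 - 2*√2/23 ≈ -0.15196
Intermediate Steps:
M = -48
r(H) = 3*H (r(H) = 2*H + H = 3*H)
V(D, v) = (-21 + D)/(v + 6*√v) (V(D, v) = (D + 3*(-7))/(v + 6*√v) = (D - 21)/(v + 6*√v) = (-21 + D)/(v + 6*√v))
1/V(M, w) = 1/((-21 - 48)/(2 + 6*√2)) = 1/(-69/(2 + 6*√2)) = -2/69 - 2*√2/23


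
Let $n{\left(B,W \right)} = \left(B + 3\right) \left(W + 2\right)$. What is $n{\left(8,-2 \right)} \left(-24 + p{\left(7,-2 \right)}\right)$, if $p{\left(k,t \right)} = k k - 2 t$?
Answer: $0$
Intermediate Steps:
$p{\left(k,t \right)} = k^{2} - 2 t$
$n{\left(B,W \right)} = \left(2 + W\right) \left(3 + B\right)$ ($n{\left(B,W \right)} = \left(3 + B\right) \left(2 + W\right) = \left(2 + W\right) \left(3 + B\right)$)
$n{\left(8,-2 \right)} \left(-24 + p{\left(7,-2 \right)}\right) = \left(6 + 2 \cdot 8 + 3 \left(-2\right) + 8 \left(-2\right)\right) \left(-24 - \left(-4 - 7^{2}\right)\right) = \left(6 + 16 - 6 - 16\right) \left(-24 + \left(49 + 4\right)\right) = 0 \left(-24 + 53\right) = 0 \cdot 29 = 0$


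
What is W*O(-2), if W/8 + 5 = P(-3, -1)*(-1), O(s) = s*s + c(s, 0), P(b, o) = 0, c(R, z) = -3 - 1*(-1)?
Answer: -80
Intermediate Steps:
c(R, z) = -2 (c(R, z) = -3 + 1 = -2)
O(s) = -2 + s² (O(s) = s*s - 2 = s² - 2 = -2 + s²)
W = -40 (W = -40 + 8*(0*(-1)) = -40 + 8*0 = -40 + 0 = -40)
W*O(-2) = -40*(-2 + (-2)²) = -40*(-2 + 4) = -40*2 = -80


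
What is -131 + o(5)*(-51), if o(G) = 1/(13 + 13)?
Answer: -3457/26 ≈ -132.96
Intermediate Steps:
o(G) = 1/26
-131 + o(5)*(-51) = -131 + (1/26)*(-51) = -131 - 51/26 = -3457/26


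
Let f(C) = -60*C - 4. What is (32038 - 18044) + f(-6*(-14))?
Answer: 8950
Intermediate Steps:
f(C) = -4 - 60*C
(32038 - 18044) + f(-6*(-14)) = (32038 - 18044) + (-4 - (-360)*(-14)) = 13994 + (-4 - 60*84) = 13994 + (-4 - 5040) = 13994 - 5044 = 8950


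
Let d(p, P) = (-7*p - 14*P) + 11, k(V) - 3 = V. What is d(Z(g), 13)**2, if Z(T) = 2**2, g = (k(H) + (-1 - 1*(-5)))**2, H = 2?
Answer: 39601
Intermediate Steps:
k(V) = 3 + V
g = 81 (g = ((3 + 2) + (-1 - 1*(-5)))**2 = (5 + (-1 + 5))**2 = (5 + 4)**2 = 9**2 = 81)
Z(T) = 4
d(p, P) = 11 - 14*P - 7*p (d(p, P) = (-14*P - 7*p) + 11 = 11 - 14*P - 7*p)
d(Z(g), 13)**2 = (11 - 14*13 - 7*4)**2 = (11 - 182 - 28)**2 = (-199)**2 = 39601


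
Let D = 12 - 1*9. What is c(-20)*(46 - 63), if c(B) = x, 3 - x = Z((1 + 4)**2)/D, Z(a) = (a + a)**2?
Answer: 42347/3 ≈ 14116.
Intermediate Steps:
D = 3 (D = 12 - 9 = 3)
Z(a) = 4*a**2 (Z(a) = (2*a)**2 = 4*a**2)
x = -2491/3 (x = 3 - 4*((1 + 4)**2)**2/3 = 3 - 4*(5**2)**2/3 = 3 - 4*25**2/3 = 3 - 4*625/3 = 3 - 2500/3 = -2491/3 ≈ -830.33)
c(B) = -2491/3
c(-20)*(46 - 63) = -2491*(46 - 63)/3 = -2491/3*(-17) = 42347/3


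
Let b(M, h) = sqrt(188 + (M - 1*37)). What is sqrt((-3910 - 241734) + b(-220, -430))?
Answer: sqrt(-245644 + I*sqrt(69)) ≈ 0.0084 + 495.63*I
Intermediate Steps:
b(M, h) = sqrt(151 + M) (b(M, h) = sqrt(188 + (M - 37)) = sqrt(188 + (-37 + M)) = sqrt(151 + M))
sqrt((-3910 - 241734) + b(-220, -430)) = sqrt((-3910 - 241734) + sqrt(151 - 220)) = sqrt(-245644 + sqrt(-69)) = sqrt(-245644 + I*sqrt(69))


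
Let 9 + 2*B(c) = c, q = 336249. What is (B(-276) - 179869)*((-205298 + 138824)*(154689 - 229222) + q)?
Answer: -1783857402146493/2 ≈ -8.9193e+14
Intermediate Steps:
B(c) = -9/2 + c/2
(B(-276) - 179869)*((-205298 + 138824)*(154689 - 229222) + q) = ((-9/2 + (½)*(-276)) - 179869)*((-205298 + 138824)*(154689 - 229222) + 336249) = ((-9/2 - 138) - 179869)*(-66474*(-74533) + 336249) = (-285/2 - 179869)*(4954506642 + 336249) = -360023/2*4954842891 = -1783857402146493/2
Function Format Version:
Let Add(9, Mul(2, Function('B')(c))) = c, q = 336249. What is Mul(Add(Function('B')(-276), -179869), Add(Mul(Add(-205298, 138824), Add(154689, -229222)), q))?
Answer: Rational(-1783857402146493, 2) ≈ -8.9193e+14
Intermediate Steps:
Function('B')(c) = Add(Rational(-9, 2), Mul(Rational(1, 2), c))
Mul(Add(Function('B')(-276), -179869), Add(Mul(Add(-205298, 138824), Add(154689, -229222)), q)) = Mul(Add(Add(Rational(-9, 2), Mul(Rational(1, 2), -276)), -179869), Add(Mul(Add(-205298, 138824), Add(154689, -229222)), 336249)) = Mul(Add(Add(Rational(-9, 2), -138), -179869), Add(Mul(-66474, -74533), 336249)) = Mul(Add(Rational(-285, 2), -179869), Add(4954506642, 336249)) = Mul(Rational(-360023, 2), 4954842891) = Rational(-1783857402146493, 2)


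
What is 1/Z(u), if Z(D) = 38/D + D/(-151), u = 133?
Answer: -1057/629 ≈ -1.6804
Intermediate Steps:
Z(D) = 38/D - D/151 (Z(D) = 38/D + D*(-1/151) = 38/D - D/151)
1/Z(u) = 1/(38/133 - 1/151*133) = 1/(38*(1/133) - 133/151) = 1/(2/7 - 133/151) = 1/(-629/1057) = -1057/629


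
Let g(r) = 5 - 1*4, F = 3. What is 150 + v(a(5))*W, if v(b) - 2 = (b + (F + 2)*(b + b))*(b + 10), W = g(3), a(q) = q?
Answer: 977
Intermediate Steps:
g(r) = 1 (g(r) = 5 - 4 = 1)
W = 1
v(b) = 2 + 11*b*(10 + b) (v(b) = 2 + (b + (3 + 2)*(b + b))*(b + 10) = 2 + (b + 5*(2*b))*(10 + b) = 2 + (b + 10*b)*(10 + b) = 2 + (11*b)*(10 + b) = 2 + 11*b*(10 + b))
150 + v(a(5))*W = 150 + (2 + 11*5² + 110*5)*1 = 150 + (2 + 11*25 + 550)*1 = 150 + (2 + 275 + 550)*1 = 150 + 827*1 = 150 + 827 = 977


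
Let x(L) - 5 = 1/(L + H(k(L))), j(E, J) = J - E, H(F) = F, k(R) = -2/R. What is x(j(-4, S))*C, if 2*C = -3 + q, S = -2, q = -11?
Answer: -42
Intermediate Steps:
C = -7 (C = (-3 - 11)/2 = (1/2)*(-14) = -7)
x(L) = 5 + 1/(L - 2/L)
x(j(-4, S))*C = ((-10 + (-2 - 1*(-4))*(1 + 5*(-2 - 1*(-4))))/(-2 + (-2 - 1*(-4))**2))*(-7) = ((-10 + (-2 + 4)*(1 + 5*(-2 + 4)))/(-2 + (-2 + 4)**2))*(-7) = ((-10 + 2*(1 + 5*2))/(-2 + 2**2))*(-7) = ((-10 + 2*(1 + 10))/(-2 + 4))*(-7) = ((-10 + 2*11)/2)*(-7) = ((-10 + 22)/2)*(-7) = ((1/2)*12)*(-7) = 6*(-7) = -42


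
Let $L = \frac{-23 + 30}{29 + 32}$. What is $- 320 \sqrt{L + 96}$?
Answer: $- \frac{320 \sqrt{357643}}{61} \approx -3137.2$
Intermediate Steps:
$L = \frac{7}{61} \approx 0.11475$
$- 320 \sqrt{L + 96} = - 320 \sqrt{\frac{7}{61} + 96} = - 320 \sqrt{\frac{5863}{61}} = - 320 \frac{\sqrt{357643}}{61} = - \frac{320 \sqrt{357643}}{61}$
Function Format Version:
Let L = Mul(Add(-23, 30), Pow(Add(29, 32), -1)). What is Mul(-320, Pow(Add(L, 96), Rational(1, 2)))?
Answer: Mul(Rational(-320, 61), Pow(357643, Rational(1, 2))) ≈ -3137.2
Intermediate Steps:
L = Rational(7, 61) (L = Mul(7, Pow(61, -1)) = Mul(7, Rational(1, 61)) = Rational(7, 61) ≈ 0.11475)
Mul(-320, Pow(Add(L, 96), Rational(1, 2))) = Mul(-320, Pow(Add(Rational(7, 61), 96), Rational(1, 2))) = Mul(-320, Pow(Rational(5863, 61), Rational(1, 2))) = Mul(-320, Mul(Rational(1, 61), Pow(357643, Rational(1, 2)))) = Mul(Rational(-320, 61), Pow(357643, Rational(1, 2)))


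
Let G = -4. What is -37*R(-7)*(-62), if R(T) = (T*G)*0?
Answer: 0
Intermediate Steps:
R(T) = 0 (R(T) = (T*(-4))*0 = -4*T*0 = 0)
-37*R(-7)*(-62) = -37*0*(-62) = 0*(-62) = 0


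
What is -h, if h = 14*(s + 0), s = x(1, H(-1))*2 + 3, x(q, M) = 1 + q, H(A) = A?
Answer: -98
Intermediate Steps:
s = 7 (s = (1 + 1)*2 + 3 = 2*2 + 3 = 4 + 3 = 7)
h = 98 (h = 14*(7 + 0) = 14*7 = 98)
-h = -1*98 = -98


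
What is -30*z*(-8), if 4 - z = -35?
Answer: 9360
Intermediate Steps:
z = 39 (z = 4 - 1*(-35) = 4 + 35 = 39)
-30*z*(-8) = -30*39*(-8) = -1170*(-8) = 9360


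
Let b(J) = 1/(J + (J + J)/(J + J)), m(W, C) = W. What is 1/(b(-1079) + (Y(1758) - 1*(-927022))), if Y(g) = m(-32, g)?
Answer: 1078/999295219 ≈ 1.0788e-6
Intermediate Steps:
Y(g) = -32
b(J) = 1/(1 + J) (b(J) = 1/(J + (2*J)/((2*J))) = 1/(J + (2*J)*(1/(2*J))) = 1/(J + 1) = 1/(1 + J))
1/(b(-1079) + (Y(1758) - 1*(-927022))) = 1/(1/(1 - 1079) + (-32 - 1*(-927022))) = 1/(1/(-1078) + (-32 + 927022)) = 1/(-1/1078 + 926990) = 1/(999295219/1078) = 1078/999295219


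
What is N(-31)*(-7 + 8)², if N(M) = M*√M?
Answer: -31*I*√31 ≈ -172.6*I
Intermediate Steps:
N(M) = M^(3/2)
N(-31)*(-7 + 8)² = (-31)^(3/2)*(-7 + 8)² = -31*I*√31*1² = -31*I*√31*1 = -31*I*√31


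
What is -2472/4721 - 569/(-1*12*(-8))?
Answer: -2923561/453216 ≈ -6.4507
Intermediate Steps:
-2472/4721 - 569/(-1*12*(-8)) = -2472*1/4721 - 569/((-12*(-8))) = -2472/4721 - 569/96 = -2923561/453216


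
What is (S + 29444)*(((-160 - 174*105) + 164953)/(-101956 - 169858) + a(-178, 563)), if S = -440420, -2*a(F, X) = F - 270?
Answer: -12481302693744/135907 ≈ -9.1837e+7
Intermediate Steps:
a(F, X) = 135 - F/2 (a(F, X) = -(F - 270)/2 = -(-270 + F)/2 = 135 - F/2)
(S + 29444)*(((-160 - 174*105) + 164953)/(-101956 - 169858) + a(-178, 563)) = (-440420 + 29444)*(((-160 - 174*105) + 164953)/(-101956 - 169858) + (135 - 1/2*(-178))) = -410976*(((-160 - 18270) + 164953)/(-271814) + (135 + 89)) = -410976*((-18430 + 164953)*(-1/271814) + 224) = -410976*(146523*(-1/271814) + 224) = -410976*(-146523/271814 + 224) = -410976*60739813/271814 = -12481302693744/135907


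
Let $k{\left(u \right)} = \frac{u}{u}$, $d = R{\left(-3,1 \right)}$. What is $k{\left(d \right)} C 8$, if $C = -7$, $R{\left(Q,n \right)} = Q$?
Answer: $-56$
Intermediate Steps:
$d = -3$
$k{\left(u \right)} = 1$
$k{\left(d \right)} C 8 = 1 \left(-7\right) 8 = \left(-7\right) 8 = -56$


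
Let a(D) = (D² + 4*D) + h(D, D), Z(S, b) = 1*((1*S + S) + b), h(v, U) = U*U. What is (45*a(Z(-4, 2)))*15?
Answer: 32400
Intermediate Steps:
h(v, U) = U²
Z(S, b) = b + 2*S (Z(S, b) = 1*((S + S) + b) = 1*(2*S + b) = 1*(b + 2*S) = b + 2*S)
a(D) = 2*D² + 4*D (a(D) = (D² + 4*D) + D² = 2*D² + 4*D)
(45*a(Z(-4, 2)))*15 = (45*(2*(2 + 2*(-4))*(2 + (2 + 2*(-4)))))*15 = (45*(2*(2 - 8)*(2 + (2 - 8))))*15 = (45*(2*(-6)*(2 - 6)))*15 = (45*(2*(-6)*(-4)))*15 = (45*48)*15 = 2160*15 = 32400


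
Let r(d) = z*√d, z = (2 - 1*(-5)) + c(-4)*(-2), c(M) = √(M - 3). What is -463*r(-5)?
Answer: -926*√35 - 3241*I*√5 ≈ -5478.3 - 7247.1*I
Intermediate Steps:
c(M) = √(-3 + M)
z = 7 - 2*I*√7 (z = (2 - 1*(-5)) + √(-3 - 4)*(-2) = (2 + 5) + √(-7)*(-2) = 7 + (I*√7)*(-2) = 7 - 2*I*√7 ≈ 7.0 - 5.2915*I)
r(d) = √d*(7 - 2*I*√7) (r(d) = (7 - 2*I*√7)*√d = √d*(7 - 2*I*√7))
-463*r(-5) = -463*√(-5)*(7 - 2*I*√7) = -463*I*√5*(7 - 2*I*√7)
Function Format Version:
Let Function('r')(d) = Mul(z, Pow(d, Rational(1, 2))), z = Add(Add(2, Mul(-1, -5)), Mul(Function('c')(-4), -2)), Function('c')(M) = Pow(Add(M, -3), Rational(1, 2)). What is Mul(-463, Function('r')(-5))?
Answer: Add(Mul(-926, Pow(35, Rational(1, 2))), Mul(-3241, I, Pow(5, Rational(1, 2)))) ≈ Add(-5478.3, Mul(-7247.1, I))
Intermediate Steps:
Function('c')(M) = Pow(Add(-3, M), Rational(1, 2))
z = Add(7, Mul(-2, I, Pow(7, Rational(1, 2)))) (z = Add(Add(2, Mul(-1, -5)), Mul(Pow(Add(-3, -4), Rational(1, 2)), -2)) = Add(Add(2, 5), Mul(Pow(-7, Rational(1, 2)), -2)) = Add(7, Mul(Mul(I, Pow(7, Rational(1, 2))), -2)) = Add(7, Mul(-2, I, Pow(7, Rational(1, 2)))) ≈ Add(7.0000, Mul(-5.2915, I)))
Function('r')(d) = Mul(Pow(d, Rational(1, 2)), Add(7, Mul(-2, I, Pow(7, Rational(1, 2))))) (Function('r')(d) = Mul(Add(7, Mul(-2, I, Pow(7, Rational(1, 2)))), Pow(d, Rational(1, 2))) = Mul(Pow(d, Rational(1, 2)), Add(7, Mul(-2, I, Pow(7, Rational(1, 2))))))
Mul(-463, Function('r')(-5)) = Mul(-463, Mul(Pow(-5, Rational(1, 2)), Add(7, Mul(-2, I, Pow(7, Rational(1, 2)))))) = Mul(-463, Mul(Mul(I, Pow(5, Rational(1, 2))), Add(7, Mul(-2, I, Pow(7, Rational(1, 2)))))) = Mul(-463, Mul(I, Pow(5, Rational(1, 2)), Add(7, Mul(-2, I, Pow(7, Rational(1, 2)))))) = Mul(-463, I, Pow(5, Rational(1, 2)), Add(7, Mul(-2, I, Pow(7, Rational(1, 2)))))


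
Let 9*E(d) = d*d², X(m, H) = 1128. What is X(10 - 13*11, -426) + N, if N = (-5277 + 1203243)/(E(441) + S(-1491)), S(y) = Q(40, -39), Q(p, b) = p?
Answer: 10750596918/9529609 ≈ 1128.1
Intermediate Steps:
S(y) = 40
E(d) = d³/9 (E(d) = (d*d²)/9 = d³/9)
N = 1197966/9529609 (N = (-5277 + 1203243)/((⅑)*441³ + 40) = 1197966/((⅑)*85766121 + 40) = 1197966/(9529569 + 40) = 1197966/9529609 ≈ 0.12571)
X(10 - 13*11, -426) + N = 1128 + 1197966/9529609 = 10750596918/9529609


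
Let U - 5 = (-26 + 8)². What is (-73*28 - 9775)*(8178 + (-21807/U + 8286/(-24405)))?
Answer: -256583554929913/2676415 ≈ -9.5868e+7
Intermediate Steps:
U = 329 (U = 5 + (-26 + 8)² = 5 + (-18)² = 5 + 324 = 329)
(-73*28 - 9775)*(8178 + (-21807/U + 8286/(-24405))) = (-73*28 - 9775)*(8178 + (-21807/329 + 8286/(-24405))) = (-2044 - 9775)*(8178 + (-21807*1/329 + 8286*(-1/24405))) = -11819*(8178 + (-21807/329 - 2762/8135)) = -11819*(8178 - 178308643/2676415) = -11819*21709413227/2676415 = -256583554929913/2676415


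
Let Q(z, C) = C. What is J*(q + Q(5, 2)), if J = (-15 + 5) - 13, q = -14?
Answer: 276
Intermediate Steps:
J = -23 (J = -10 - 13 = -23)
J*(q + Q(5, 2)) = -23*(-14 + 2) = -23*(-12) = 276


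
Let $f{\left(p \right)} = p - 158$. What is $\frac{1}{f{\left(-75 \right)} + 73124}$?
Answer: $\frac{1}{72891} \approx 1.3719 \cdot 10^{-5}$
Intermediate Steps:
$f{\left(p \right)} = -158 + p$
$\frac{1}{f{\left(-75 \right)} + 73124} = \frac{1}{\left(-158 - 75\right) + 73124} = \frac{1}{-233 + 73124} = \frac{1}{72891}$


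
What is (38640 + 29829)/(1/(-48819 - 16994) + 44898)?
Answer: 4506150297/2954872073 ≈ 1.5250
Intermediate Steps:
(38640 + 29829)/(1/(-48819 - 16994) + 44898) = 68469/(1/(-65813) + 44898) = 68469/(-1/65813 + 44898) = 68469/(2954872073/65813) = 68469*(65813/2954872073) = 4506150297/2954872073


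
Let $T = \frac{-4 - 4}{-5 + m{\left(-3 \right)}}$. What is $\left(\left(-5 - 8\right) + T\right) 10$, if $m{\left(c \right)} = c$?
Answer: $-120$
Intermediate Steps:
$T = 1$ ($T = \frac{-4 - 4}{-5 - 3} = - \frac{8}{-8} = \left(-8\right) \left(- \frac{1}{8}\right) = 1$)
$\left(\left(-5 - 8\right) + T\right) 10 = \left(\left(-5 - 8\right) + 1\right) 10 = \left(-13 + 1\right) 10 = \left(-12\right) 10 = -120$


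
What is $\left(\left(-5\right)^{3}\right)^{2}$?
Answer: $15625$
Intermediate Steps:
$\left(\left(-5\right)^{3}\right)^{2} = \left(-125\right)^{2} = 15625$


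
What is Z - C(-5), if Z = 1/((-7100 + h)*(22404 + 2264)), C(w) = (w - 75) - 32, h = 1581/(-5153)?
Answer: 101085583027743/902549848508 ≈ 112.00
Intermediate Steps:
h = -1581/5153 (h = 1581*(-1/5153) = -1581/5153 ≈ -0.30681)
C(w) = -107 + w (C(w) = (-75 + w) - 32 = -107 + w)
Z = -5153/902549848508 (Z = 1/((-7100 - 1581/5153)*(22404 + 2264)) = 1/(-36587881/5153*24668) = 1/(-902549848508/5153) = -5153/902549848508 ≈ -5.7094e-9)
Z - C(-5) = -5153/902549848508 - (-107 - 5) = -5153/902549848508 - 1*(-112) = -5153/902549848508 + 112 = 101085583027743/902549848508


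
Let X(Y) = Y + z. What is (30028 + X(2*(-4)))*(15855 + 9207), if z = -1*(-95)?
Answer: 754742130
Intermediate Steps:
z = 95
X(Y) = 95 + Y (X(Y) = Y + 95 = 95 + Y)
(30028 + X(2*(-4)))*(15855 + 9207) = (30028 + (95 + 2*(-4)))*(15855 + 9207) = (30028 + (95 - 8))*25062 = (30028 + 87)*25062 = 30115*25062 = 754742130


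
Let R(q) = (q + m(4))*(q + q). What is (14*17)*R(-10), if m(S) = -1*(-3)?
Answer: 33320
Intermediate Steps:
m(S) = 3
R(q) = 2*q*(3 + q) (R(q) = (q + 3)*(q + q) = (3 + q)*(2*q) = 2*q*(3 + q))
(14*17)*R(-10) = (14*17)*(2*(-10)*(3 - 10)) = 238*(2*(-10)*(-7)) = 238*140 = 33320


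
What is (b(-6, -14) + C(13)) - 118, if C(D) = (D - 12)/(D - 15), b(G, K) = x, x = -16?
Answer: -269/2 ≈ -134.50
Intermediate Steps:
b(G, K) = -16
C(D) = (-12 + D)/(-15 + D)
(b(-6, -14) + C(13)) - 118 = (-16 + (-12 + 13)/(-15 + 13)) - 118 = (-16 + 1/(-2)) - 118 = (-16 - ½*1) - 118 = (-16 - ½) - 118 = -33/2 - 118 = -269/2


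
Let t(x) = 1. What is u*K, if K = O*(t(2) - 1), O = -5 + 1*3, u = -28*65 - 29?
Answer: 0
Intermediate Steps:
u = -1849 (u = -1820 - 29 = -1849)
O = -2 (O = -5 + 3 = -2)
K = 0 (K = -2*(1 - 1) = -2*0 = 0)
u*K = -1849*0 = 0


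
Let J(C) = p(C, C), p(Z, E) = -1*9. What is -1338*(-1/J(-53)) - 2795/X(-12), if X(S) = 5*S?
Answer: -1225/12 ≈ -102.08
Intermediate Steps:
p(Z, E) = -9
J(C) = -9
-1338*(-1/J(-53)) - 2795/X(-12) = -1338/((-1*(-9))) - 2795/(5*(-12)) = -1338/9 - 2795/(-60) = -1338*1/9 - 2795*(-1/60) = -446/3 + 559/12 = -1225/12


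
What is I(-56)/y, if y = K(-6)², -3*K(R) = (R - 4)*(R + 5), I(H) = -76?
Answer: -171/25 ≈ -6.8400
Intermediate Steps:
K(R) = -(-4 + R)*(5 + R)/3 (K(R) = -(R - 4)*(R + 5)/3 = -(-4 + R)*(5 + R)/3)
y = 100/9 (y = (20/3 - ⅓*(-6) - ⅓*(-6)²)² = (20/3 + 2 - ⅓*36)² = (20/3 + 2 - 12)² = (-10/3)² = 100/9 ≈ 11.111)
I(-56)/y = -76/100/9 = -76*9/100 = -171/25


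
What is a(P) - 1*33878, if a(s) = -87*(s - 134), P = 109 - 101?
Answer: -22916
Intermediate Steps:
P = 8
a(s) = 11658 - 87*s (a(s) = -87*(-134 + s) = 11658 - 87*s)
a(P) - 1*33878 = (11658 - 87*8) - 1*33878 = (11658 - 696) - 33878 = 10962 - 33878 = -22916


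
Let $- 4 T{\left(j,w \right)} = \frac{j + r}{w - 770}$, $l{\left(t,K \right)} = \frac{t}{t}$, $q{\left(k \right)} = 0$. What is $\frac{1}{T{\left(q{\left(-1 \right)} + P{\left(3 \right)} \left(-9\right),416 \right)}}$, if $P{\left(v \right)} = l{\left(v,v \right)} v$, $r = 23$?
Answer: $-354$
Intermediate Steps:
$l{\left(t,K \right)} = 1$
$P{\left(v \right)} = v$ ($P{\left(v \right)} = 1 v = v$)
$T{\left(j,w \right)} = - \frac{23 + j}{4 \left(-770 + w\right)}$ ($T{\left(j,w \right)} = - \frac{\left(j + 23\right) \frac{1}{w - 770}}{4} = - \frac{\left(23 + j\right) \frac{1}{-770 + w}}{4} = - \frac{\frac{1}{-770 + w} \left(23 + j\right)}{4} = - \frac{23 + j}{4 \left(-770 + w\right)}$)
$\frac{1}{T{\left(q{\left(-1 \right)} + P{\left(3 \right)} \left(-9\right),416 \right)}} = \frac{1}{\frac{1}{4} \frac{1}{-770 + 416} \left(-23 - \left(0 + 3 \left(-9\right)\right)\right)} = \frac{1}{\frac{1}{4} \frac{1}{-354} \left(-23 - \left(0 - 27\right)\right)} = \frac{1}{\frac{1}{4} \left(- \frac{1}{354}\right) \left(-23 - -27\right)} = \frac{1}{\frac{1}{4} \left(- \frac{1}{354}\right) \left(-23 + 27\right)} = \frac{1}{\frac{1}{4} \left(- \frac{1}{354}\right) 4} = \frac{1}{- \frac{1}{354}} = -354$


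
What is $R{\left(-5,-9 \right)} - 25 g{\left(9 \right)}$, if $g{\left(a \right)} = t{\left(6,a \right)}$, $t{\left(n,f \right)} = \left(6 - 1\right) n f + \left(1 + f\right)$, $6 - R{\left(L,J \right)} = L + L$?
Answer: $-6984$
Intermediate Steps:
$R{\left(L,J \right)} = 6 - 2 L$ ($R{\left(L,J \right)} = 6 - \left(L + L\right) = 6 - 2 L$)
$t{\left(n,f \right)} = 1 + f + 5 f n$ ($t{\left(n,f \right)} = \left(6 - 1\right) n f + \left(1 + f\right) = 5 n f + \left(1 + f\right) = 5 f n + \left(1 + f\right) = 1 + f + 5 f n$)
$g{\left(a \right)} = 1 + 31 a$ ($g{\left(a \right)} = 1 + a + 5 a 6 = 1 + a + 30 a = 1 + 31 a$)
$R{\left(-5,-9 \right)} - 25 g{\left(9 \right)} = \left(6 - -10\right) - 25 \left(1 + 31 \cdot 9\right) = \left(6 + 10\right) - 25 \left(1 + 279\right) = 16 - 7000 = -6984$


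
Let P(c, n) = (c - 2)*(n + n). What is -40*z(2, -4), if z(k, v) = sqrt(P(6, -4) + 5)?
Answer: -120*I*sqrt(3) ≈ -207.85*I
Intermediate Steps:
P(c, n) = 2*n*(-2 + c) (P(c, n) = (-2 + c)*(2*n) = 2*n*(-2 + c))
z(k, v) = 3*I*sqrt(3) (z(k, v) = sqrt(2*(-4)*(-2 + 6) + 5) = sqrt(2*(-4)*4 + 5) = sqrt(-32 + 5) = sqrt(-27) = 3*I*sqrt(3))
-40*z(2, -4) = -120*I*sqrt(3)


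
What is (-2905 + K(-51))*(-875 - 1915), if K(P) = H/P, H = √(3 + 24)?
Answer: 8104950 + 2790*√3/17 ≈ 8.1052e+6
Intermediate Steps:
H = 3*√3 (H = √27 = 3*√3 ≈ 5.1962)
K(P) = 3*√3/P (K(P) = (3*√3)/P = 3*√3/P)
(-2905 + K(-51))*(-875 - 1915) = (-2905 + 3*√3/(-51))*(-875 - 1915) = (-2905 + 3*√3*(-1/51))*(-2790) = (-2905 - √3/17)*(-2790) = 8104950 + 2790*√3/17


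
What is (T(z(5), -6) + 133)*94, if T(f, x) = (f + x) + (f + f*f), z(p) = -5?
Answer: 13348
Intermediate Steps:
T(f, x) = x + f² + 2*f (T(f, x) = (f + x) + (f + f²) = x + f² + 2*f)
(T(z(5), -6) + 133)*94 = ((-6 + (-5)² + 2*(-5)) + 133)*94 = ((-6 + 25 - 10) + 133)*94 = (9 + 133)*94 = 142*94 = 13348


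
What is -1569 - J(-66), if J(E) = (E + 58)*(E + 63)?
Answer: -1593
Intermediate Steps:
J(E) = (58 + E)*(63 + E)
-1569 - J(-66) = -1569 - (3654 + (-66)**2 + 121*(-66)) = -1569 - (3654 + 4356 - 7986) = -1569 - 1*24 = -1569 - 24 = -1593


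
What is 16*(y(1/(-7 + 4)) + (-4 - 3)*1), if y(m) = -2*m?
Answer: -304/3 ≈ -101.33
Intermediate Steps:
16*(y(1/(-7 + 4)) + (-4 - 3)*1) = 16*(-2/(-7 + 4) + (-4 - 3)*1) = 16*(-2/(-3) - 7*1) = 16*(-2*(-⅓) - 7) = 16*(⅔ - 7) = 16*(-19/3) = -304/3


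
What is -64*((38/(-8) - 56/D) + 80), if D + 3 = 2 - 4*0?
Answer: -8400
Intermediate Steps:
D = -1 (D = -3 + (2 - 4*0) = -3 + (2 + 0) = -3 + 2 = -1)
-64*((38/(-8) - 56/D) + 80) = -64*((38/(-8) - 56/(-1)) + 80) = -64*((38*(-⅛) - 56*(-1)) + 80) = -64*((-19/4 + 56) + 80) = -64*(205/4 + 80) = -64*525/4 = -8400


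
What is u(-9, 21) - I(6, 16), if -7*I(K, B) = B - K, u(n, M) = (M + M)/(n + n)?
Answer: -19/21 ≈ -0.90476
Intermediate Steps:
u(n, M) = M/n (u(n, M) = (2*M)/((2*n)) = (2*M)*(1/(2*n)) = M/n)
I(K, B) = -B/7 + K/7 (I(K, B) = -(B - K)/7 = -B/7 + K/7)
u(-9, 21) - I(6, 16) = 21/(-9) - (-⅐*16 + (⅐)*6) = 21*(-⅑) - (-16/7 + 6/7) = -7/3 - 1*(-10/7) = -7/3 + 10/7 = -19/21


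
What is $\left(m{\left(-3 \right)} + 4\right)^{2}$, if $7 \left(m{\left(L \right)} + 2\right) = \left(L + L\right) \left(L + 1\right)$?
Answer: $\frac{676}{49} \approx 13.796$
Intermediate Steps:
$m{\left(L \right)} = -2 + \frac{2 L \left(1 + L\right)}{7}$ ($m{\left(L \right)} = -2 + \frac{\left(L + L\right) \left(L + 1\right)}{7} = -2 + \frac{2 L \left(1 + L\right)}{7}$)
$\left(m{\left(-3 \right)} + 4\right)^{2} = \left(\left(-2 + \frac{2}{7} \left(-3\right) + \frac{2 \left(-3\right)^{2}}{7}\right) + 4\right)^{2} = \left(\left(-2 - \frac{6}{7} + \frac{2}{7} \cdot 9\right) + 4\right)^{2} = \left(\left(-2 - \frac{6}{7} + \frac{18}{7}\right) + 4\right)^{2} = \left(- \frac{2}{7} + 4\right)^{2} = \left(\frac{26}{7}\right)^{2} = \frac{676}{49}$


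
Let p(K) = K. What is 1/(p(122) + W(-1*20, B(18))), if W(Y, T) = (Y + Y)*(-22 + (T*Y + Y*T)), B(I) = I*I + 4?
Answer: 1/525802 ≈ 1.9019e-6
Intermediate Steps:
B(I) = 4 + I² (B(I) = I² + 4 = 4 + I²)
W(Y, T) = 2*Y*(-22 + 2*T*Y) (W(Y, T) = (2*Y)*(-22 + (T*Y + T*Y)) = (2*Y)*(-22 + 2*T*Y) = 2*Y*(-22 + 2*T*Y))
1/(p(122) + W(-1*20, B(18))) = 1/(122 + 4*(-1*20)*(-11 + (4 + 18²)*(-1*20))) = 1/(122 + 4*(-20)*(-11 + (4 + 324)*(-20))) = 1/(122 + 4*(-20)*(-11 + 328*(-20))) = 1/(122 + 4*(-20)*(-11 - 6560)) = 1/(122 + 4*(-20)*(-6571)) = 1/(122 + 525680) = 1/525802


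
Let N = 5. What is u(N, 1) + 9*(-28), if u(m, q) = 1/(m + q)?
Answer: -1511/6 ≈ -251.83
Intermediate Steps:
u(N, 1) + 9*(-28) = 1/(5 + 1) + 9*(-28) = 1/6 - 252 = ⅙ - 252 = -1511/6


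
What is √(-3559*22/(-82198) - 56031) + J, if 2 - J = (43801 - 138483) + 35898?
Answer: 58786 + 2*I*√23660477708270/41099 ≈ 58786.0 + 236.71*I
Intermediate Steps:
J = 58786 (J = 2 - ((43801 - 138483) + 35898) = 2 - (-94682 + 35898) = 2 - 1*(-58784) = 2 + 58784 = 58786)
√(-3559*22/(-82198) - 56031) + J = √(-3559*22/(-82198) - 56031) + 58786 = √(-78298*(-1/82198) - 56031) + 58786 = √(39149/41099 - 56031) + 58786 = √(-2302778920/41099) + 58786 = 2*I*√23660477708270/41099 + 58786 = 58786 + 2*I*√23660477708270/41099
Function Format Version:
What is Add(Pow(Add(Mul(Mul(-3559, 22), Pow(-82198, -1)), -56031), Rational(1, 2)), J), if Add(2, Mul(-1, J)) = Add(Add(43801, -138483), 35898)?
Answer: Add(58786, Mul(Rational(2, 41099), I, Pow(23660477708270, Rational(1, 2)))) ≈ Add(58786., Mul(236.71, I))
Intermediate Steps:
J = 58786 (J = Add(2, Mul(-1, Add(Add(43801, -138483), 35898))) = Add(2, Mul(-1, Add(-94682, 35898))) = Add(2, Mul(-1, -58784)) = Add(2, 58784) = 58786)
Add(Pow(Add(Mul(Mul(-3559, 22), Pow(-82198, -1)), -56031), Rational(1, 2)), J) = Add(Pow(Add(Mul(Mul(-3559, 22), Pow(-82198, -1)), -56031), Rational(1, 2)), 58786) = Add(Pow(Add(Mul(-78298, Rational(-1, 82198)), -56031), Rational(1, 2)), 58786) = Add(Pow(Add(Rational(39149, 41099), -56031), Rational(1, 2)), 58786) = Add(Pow(Rational(-2302778920, 41099), Rational(1, 2)), 58786) = Add(Mul(Rational(2, 41099), I, Pow(23660477708270, Rational(1, 2))), 58786) = Add(58786, Mul(Rational(2, 41099), I, Pow(23660477708270, Rational(1, 2))))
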